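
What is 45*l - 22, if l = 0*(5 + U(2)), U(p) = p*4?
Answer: -22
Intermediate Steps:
U(p) = 4*p
l = 0 (l = 0*(5 + 4*2) = 0*(5 + 8) = 0*13 = 0)
45*l - 22 = 45*0 - 22 = 0 - 22 = -22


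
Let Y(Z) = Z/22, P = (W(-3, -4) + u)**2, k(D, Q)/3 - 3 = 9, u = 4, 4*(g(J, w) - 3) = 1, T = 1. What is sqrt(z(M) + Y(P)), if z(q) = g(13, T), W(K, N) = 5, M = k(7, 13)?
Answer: sqrt(3355)/22 ≈ 2.6328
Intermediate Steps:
g(J, w) = 13/4 (g(J, w) = 3 + (1/4)*1 = 3 + 1/4 = 13/4)
k(D, Q) = 36 (k(D, Q) = 9 + 3*9 = 9 + 27 = 36)
M = 36
z(q) = 13/4
P = 81 (P = (5 + 4)**2 = 9**2 = 81)
Y(Z) = Z/22 (Y(Z) = Z*(1/22) = Z/22)
sqrt(z(M) + Y(P)) = sqrt(13/4 + (1/22)*81) = sqrt(13/4 + 81/22) = sqrt(305/44) = sqrt(3355)/22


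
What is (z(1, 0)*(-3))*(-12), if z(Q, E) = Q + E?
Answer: 36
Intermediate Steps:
z(Q, E) = E + Q
(z(1, 0)*(-3))*(-12) = ((0 + 1)*(-3))*(-12) = (1*(-3))*(-12) = -3*(-12) = 36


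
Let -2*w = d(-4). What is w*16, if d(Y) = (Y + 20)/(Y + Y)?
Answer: 16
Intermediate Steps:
d(Y) = (20 + Y)/(2*Y) (d(Y) = (20 + Y)/((2*Y)) = (20 + Y)*(1/(2*Y)) = (20 + Y)/(2*Y))
w = 1 (w = -(20 - 4)/(4*(-4)) = -(-1)*16/(4*4) = -½*(-2) = 1)
w*16 = 1*16 = 16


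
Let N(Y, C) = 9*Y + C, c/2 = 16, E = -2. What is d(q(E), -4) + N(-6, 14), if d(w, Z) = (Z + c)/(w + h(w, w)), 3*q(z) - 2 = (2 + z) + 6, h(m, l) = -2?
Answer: 2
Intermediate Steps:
c = 32 (c = 2*16 = 32)
q(z) = 10/3 + z/3 (q(z) = ⅔ + ((2 + z) + 6)/3 = ⅔ + (8 + z)/3 = ⅔ + (8/3 + z/3) = 10/3 + z/3)
N(Y, C) = C + 9*Y
d(w, Z) = (32 + Z)/(-2 + w) (d(w, Z) = (Z + 32)/(w - 2) = (32 + Z)/(-2 + w))
d(q(E), -4) + N(-6, 14) = (32 - 4)/(-2 + (10/3 + (⅓)*(-2))) + (14 + 9*(-6)) = 28/(-2 + (10/3 - ⅔)) + (14 - 54) = 28/(-2 + 8/3) - 40 = 28/(⅔) - 40 = (3/2)*28 - 40 = 42 - 40 = 2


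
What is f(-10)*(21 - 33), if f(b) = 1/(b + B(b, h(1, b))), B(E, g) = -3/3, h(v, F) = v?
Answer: 12/11 ≈ 1.0909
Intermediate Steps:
B(E, g) = -1 (B(E, g) = -3*1/3 = -1)
f(b) = 1/(-1 + b) (f(b) = 1/(b - 1) = 1/(-1 + b))
f(-10)*(21 - 33) = (21 - 33)/(-1 - 10) = -12/(-11) = -1/11*(-12) = 12/11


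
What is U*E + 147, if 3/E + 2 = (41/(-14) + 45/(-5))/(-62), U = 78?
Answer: 9177/523 ≈ 17.547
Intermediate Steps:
E = -868/523 (E = 3/(-2 + (41/(-14) + 45/(-5))/(-62)) = 3/(-2 + (41*(-1/14) + 45*(-1/5))*(-1/62)) = 3/(-2 + (-41/14 - 9)*(-1/62)) = 3/(-2 - 167/14*(-1/62)) = 3/(-2 + 167/868) = 3/(-1569/868) = 3*(-868/1569) = -868/523 ≈ -1.6597)
U*E + 147 = 78*(-868/523) + 147 = -67704/523 + 147 = 9177/523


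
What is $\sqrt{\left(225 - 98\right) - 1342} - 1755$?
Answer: $-1755 + 9 i \sqrt{15} \approx -1755.0 + 34.857 i$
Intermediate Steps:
$\sqrt{\left(225 - 98\right) - 1342} - 1755 = \sqrt{127 - 1342} - 1755 = \sqrt{-1215} - 1755 = 9 i \sqrt{15} - 1755 = -1755 + 9 i \sqrt{15}$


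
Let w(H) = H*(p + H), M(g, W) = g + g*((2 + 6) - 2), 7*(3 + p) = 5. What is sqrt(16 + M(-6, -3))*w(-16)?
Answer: 2048*I*sqrt(26)/7 ≈ 1491.8*I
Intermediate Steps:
p = -16/7 (p = -3 + (1/7)*5 = -3 + 5/7 = -16/7 ≈ -2.2857)
M(g, W) = 7*g (M(g, W) = g + g*(8 - 2) = g + g*6 = g + 6*g = 7*g)
w(H) = H*(-16/7 + H)
sqrt(16 + M(-6, -3))*w(-16) = sqrt(16 + 7*(-6))*((1/7)*(-16)*(-16 + 7*(-16))) = sqrt(16 - 42)*((1/7)*(-16)*(-16 - 112)) = sqrt(-26)*((1/7)*(-16)*(-128)) = (I*sqrt(26))*(2048/7) = 2048*I*sqrt(26)/7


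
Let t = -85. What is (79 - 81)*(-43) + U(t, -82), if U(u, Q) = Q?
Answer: 4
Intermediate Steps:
(79 - 81)*(-43) + U(t, -82) = (79 - 81)*(-43) - 82 = -2*(-43) - 82 = 86 - 82 = 4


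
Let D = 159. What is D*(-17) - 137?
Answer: -2840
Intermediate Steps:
D*(-17) - 137 = 159*(-17) - 137 = -2703 - 137 = -2840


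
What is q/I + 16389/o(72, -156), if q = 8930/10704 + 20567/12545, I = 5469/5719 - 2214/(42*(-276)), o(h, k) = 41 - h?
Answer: -165379498465910087/314098428754890 ≈ -526.52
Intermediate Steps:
I = 603639/526148 (I = 5469*(1/5719) - 2214/(-11592) = 5469/5719 - 2214*(-1/11592) = 5469/5719 + 123/644 = 603639/526148 ≈ 1.1473)
q = 166088009/67140840 (q = 8930*(1/10704) + 20567*(1/12545) = 4465/5352 + 20567/12545 = 166088009/67140840 ≈ 2.4737)
q/I + 16389/o(72, -156) = 166088009/(67140840*(603639/526148)) + 16389/(41 - 1*72) = (166088009/67140840)*(526148/603639) + 16389/(41 - 72) = 21846718439833/10132207379190 + 16389/(-31) = 21846718439833/10132207379190 + 16389*(-1/31) = 21846718439833/10132207379190 - 16389/31 = -165379498465910087/314098428754890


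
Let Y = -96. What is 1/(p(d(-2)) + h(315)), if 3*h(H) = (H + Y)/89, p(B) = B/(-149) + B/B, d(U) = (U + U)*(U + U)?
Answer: 13261/22714 ≈ 0.58383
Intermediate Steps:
d(U) = 4*U² (d(U) = (2*U)*(2*U) = 4*U²)
p(B) = 1 - B/149 (p(B) = B*(-1/149) + 1 = -B/149 + 1 = 1 - B/149)
h(H) = -32/89 + H/267 (h(H) = ((H - 96)/89)/3 = ((-96 + H)*(1/89))/3 = (-96/89 + H/89)/3 = -32/89 + H/267)
1/(p(d(-2)) + h(315)) = 1/((1 - 4*(-2)²/149) + (-32/89 + (1/267)*315)) = 1/((1 - 4*4/149) + (-32/89 + 105/89)) = 1/((1 - 1/149*16) + 73/89) = 1/((1 - 16/149) + 73/89) = 1/(133/149 + 73/89) = 1/(22714/13261) = 13261/22714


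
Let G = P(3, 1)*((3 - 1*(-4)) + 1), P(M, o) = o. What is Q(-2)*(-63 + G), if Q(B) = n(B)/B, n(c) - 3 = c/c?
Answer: 110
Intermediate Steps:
n(c) = 4 (n(c) = 3 + c/c = 3 + 1 = 4)
G = 8 (G = 1*((3 - 1*(-4)) + 1) = 1*((3 + 4) + 1) = 1*(7 + 1) = 1*8 = 8)
Q(B) = 4/B
Q(-2)*(-63 + G) = (4/(-2))*(-63 + 8) = (4*(-½))*(-55) = -2*(-55) = 110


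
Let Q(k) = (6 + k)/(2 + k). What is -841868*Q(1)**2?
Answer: -41251532/9 ≈ -4.5835e+6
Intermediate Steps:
Q(k) = (6 + k)/(2 + k)
-841868*Q(1)**2 = -841868*(6 + 1)**2/(2 + 1)**2 = -841868*(7/3)**2 = -841868*49/9 = -41251532/9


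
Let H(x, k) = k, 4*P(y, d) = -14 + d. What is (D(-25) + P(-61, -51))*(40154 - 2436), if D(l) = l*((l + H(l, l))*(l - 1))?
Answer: -2452895835/2 ≈ -1.2264e+9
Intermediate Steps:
P(y, d) = -7/2 + d/4 (P(y, d) = (-14 + d)/4 = -7/2 + d/4)
D(l) = 2*l**2*(-1 + l) (D(l) = l*((l + l)*(l - 1)) = l*((2*l)*(-1 + l)) = l*(2*l*(-1 + l)) = 2*l**2*(-1 + l))
(D(-25) + P(-61, -51))*(40154 - 2436) = (2*(-25)**2*(-1 - 25) + (-7/2 + (1/4)*(-51)))*(40154 - 2436) = (2*625*(-26) + (-7/2 - 51/4))*37718 = (-32500 - 65/4)*37718 = -130065/4*37718 = -2452895835/2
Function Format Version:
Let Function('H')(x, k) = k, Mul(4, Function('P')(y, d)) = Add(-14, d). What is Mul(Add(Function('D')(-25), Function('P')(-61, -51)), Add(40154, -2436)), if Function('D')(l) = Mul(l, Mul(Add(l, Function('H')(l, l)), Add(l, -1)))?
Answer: Rational(-2452895835, 2) ≈ -1.2264e+9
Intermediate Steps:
Function('P')(y, d) = Add(Rational(-7, 2), Mul(Rational(1, 4), d)) (Function('P')(y, d) = Mul(Rational(1, 4), Add(-14, d)) = Add(Rational(-7, 2), Mul(Rational(1, 4), d)))
Function('D')(l) = Mul(2, Pow(l, 2), Add(-1, l)) (Function('D')(l) = Mul(l, Mul(Add(l, l), Add(l, -1))) = Mul(l, Mul(Mul(2, l), Add(-1, l))) = Mul(l, Mul(2, l, Add(-1, l))) = Mul(2, Pow(l, 2), Add(-1, l)))
Mul(Add(Function('D')(-25), Function('P')(-61, -51)), Add(40154, -2436)) = Mul(Add(Mul(2, Pow(-25, 2), Add(-1, -25)), Add(Rational(-7, 2), Mul(Rational(1, 4), -51))), Add(40154, -2436)) = Mul(Add(Mul(2, 625, -26), Add(Rational(-7, 2), Rational(-51, 4))), 37718) = Mul(Add(-32500, Rational(-65, 4)), 37718) = Mul(Rational(-130065, 4), 37718) = Rational(-2452895835, 2)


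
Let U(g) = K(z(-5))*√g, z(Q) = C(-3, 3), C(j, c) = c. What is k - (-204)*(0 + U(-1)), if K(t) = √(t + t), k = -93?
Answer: -93 + 204*I*√6 ≈ -93.0 + 499.7*I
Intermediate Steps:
z(Q) = 3
K(t) = √2*√t (K(t) = √(2*t) = √2*√t)
U(g) = √6*√g (U(g) = (√2*√3)*√g = √6*√g)
k - (-204)*(0 + U(-1)) = -93 - (-204)*(0 + √6*√(-1)) = -93 - (-204)*(0 + √6*I) = -93 - (-204)*(0 + I*√6) = -93 - (-204)*I*√6 = -93 + 204*I*√6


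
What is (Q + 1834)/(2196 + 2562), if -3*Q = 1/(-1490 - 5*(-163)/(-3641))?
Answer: 2296410227/5957643690 ≈ 0.38546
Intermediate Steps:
Q = 3641/16277715 (Q = -1/(3*(-1490 - 5*(-163)/(-3641))) = -1/(3*(-1490 + 815*(-1/3641))) = -1/(3*(-1490 - 815/3641)) = -1/(3*(-5425905/3641)) = -1/3*(-3641/5425905) = 3641/16277715 ≈ 0.00022368)
(Q + 1834)/(2196 + 2562) = (3641/16277715 + 1834)/(2196 + 2562) = (29853332951/16277715)/4758 = (29853332951/16277715)*(1/4758) = 2296410227/5957643690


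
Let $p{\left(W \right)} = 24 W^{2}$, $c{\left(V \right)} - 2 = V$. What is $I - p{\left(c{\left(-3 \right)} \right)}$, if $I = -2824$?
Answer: $-2848$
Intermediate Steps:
$c{\left(V \right)} = 2 + V$
$I - p{\left(c{\left(-3 \right)} \right)} = -2824 - 24 \left(2 - 3\right)^{2} = -2824 - 24 \left(-1\right)^{2} = -2824 - 24 \cdot 1 = -2824 - 24 = -2848$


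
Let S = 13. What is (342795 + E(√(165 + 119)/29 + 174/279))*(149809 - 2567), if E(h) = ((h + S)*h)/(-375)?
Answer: 137676341647632821086/2727678375 - 15607652*√71/40455 ≈ 5.0474e+10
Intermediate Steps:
E(h) = -h*(13 + h)/375 (E(h) = ((h + 13)*h)/(-375) = ((13 + h)*h)*(-1/375) = (h*(13 + h))*(-1/375) = -h*(13 + h)/375)
(342795 + E(√(165 + 119)/29 + 174/279))*(149809 - 2567) = (342795 - (√(165 + 119)/29 + 174/279)*(13 + (√(165 + 119)/29 + 174/279))/375)*(149809 - 2567) = (342795 - (√284*(1/29) + 174*(1/279))*(13 + (√284*(1/29) + 174*(1/279)))/375)*147242 = (342795 - ((2*√71)*(1/29) + 58/93)*(13 + ((2*√71)*(1/29) + 58/93))/375)*147242 = (342795 - (2*√71/29 + 58/93)*(13 + (2*√71/29 + 58/93))/375)*147242 = (342795 - (58/93 + 2*√71/29)*(13 + (58/93 + 2*√71/29))/375)*147242 = (342795 - (58/93 + 2*√71/29)*(1267/93 + 2*√71/29)/375)*147242 = 50473821390 - 147242*(58/93 + 2*√71/29)*(1267/93 + 2*√71/29)/375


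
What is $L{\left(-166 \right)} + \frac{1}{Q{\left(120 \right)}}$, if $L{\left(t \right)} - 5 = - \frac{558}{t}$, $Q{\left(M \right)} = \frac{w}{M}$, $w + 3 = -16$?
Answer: $\frac{3226}{1577} \approx 2.0457$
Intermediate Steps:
$w = -19$ ($w = -3 - 16 = -19$)
$Q{\left(M \right)} = - \frac{19}{M}$
$L{\left(t \right)} = 5 - \frac{558}{t}$
$L{\left(-166 \right)} + \frac{1}{Q{\left(120 \right)}} = \left(5 - \frac{558}{-166}\right) + \frac{1}{\left(-19\right) \frac{1}{120}} = \left(5 - - \frac{279}{83}\right) + \frac{1}{\left(-19\right) \frac{1}{120}} = \left(5 + \frac{279}{83}\right) + \frac{1}{- \frac{19}{120}} = \frac{694}{83} - \frac{120}{19} = \frac{3226}{1577}$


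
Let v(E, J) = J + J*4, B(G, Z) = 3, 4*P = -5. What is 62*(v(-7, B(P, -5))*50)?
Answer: 46500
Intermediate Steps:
P = -5/4 (P = (1/4)*(-5) = -5/4 ≈ -1.2500)
v(E, J) = 5*J (v(E, J) = J + 4*J = 5*J)
62*(v(-7, B(P, -5))*50) = 62*((5*3)*50) = 62*(15*50) = 62*750 = 46500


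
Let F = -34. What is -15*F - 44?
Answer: 466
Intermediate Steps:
-15*F - 44 = -15*(-34) - 44 = 510 - 44 = 466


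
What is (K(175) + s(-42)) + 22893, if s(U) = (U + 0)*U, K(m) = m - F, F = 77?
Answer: 24755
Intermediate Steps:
K(m) = -77 + m (K(m) = m - 1*77 = m - 77 = -77 + m)
s(U) = U**2 (s(U) = U*U = U**2)
(K(175) + s(-42)) + 22893 = ((-77 + 175) + (-42)**2) + 22893 = (98 + 1764) + 22893 = 1862 + 22893 = 24755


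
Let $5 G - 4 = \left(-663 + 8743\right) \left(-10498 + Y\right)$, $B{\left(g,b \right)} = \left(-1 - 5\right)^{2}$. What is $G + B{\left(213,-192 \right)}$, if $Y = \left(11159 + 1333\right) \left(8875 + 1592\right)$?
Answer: $\frac{1056405589464}{5} \approx 2.1128 \cdot 10^{11}$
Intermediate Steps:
$Y = 130753764$ ($Y = 12492 \cdot 10467 = 130753764$)
$B{\left(g,b \right)} = 36$ ($B{\left(g,b \right)} = \left(-6\right)^{2} = 36$)
$G = \frac{1056405589284}{5}$ ($G = \frac{4}{5} + \frac{\left(-663 + 8743\right) \left(-10498 + 130753764\right)}{5} = \frac{4}{5} + \frac{8080 \cdot 130743266}{5} = \frac{4}{5} + \frac{1}{5} \cdot 1056405589280 = \frac{4}{5} + 211281117856 = \frac{1056405589284}{5} \approx 2.1128 \cdot 10^{11}$)
$G + B{\left(213,-192 \right)} = \frac{1056405589284}{5} + 36 = \frac{1056405589464}{5}$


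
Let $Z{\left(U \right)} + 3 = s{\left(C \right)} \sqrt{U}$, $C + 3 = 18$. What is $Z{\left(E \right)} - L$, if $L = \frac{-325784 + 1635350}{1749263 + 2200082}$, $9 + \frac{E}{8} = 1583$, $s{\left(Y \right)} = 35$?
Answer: $- \frac{13157601}{3949345} + 140 \sqrt{787} \approx 3924.2$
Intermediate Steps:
$C = 15$ ($C = -3 + 18 = 15$)
$E = 12592$ ($E = -72 + 8 \cdot 1583 = -72 + 12664 = 12592$)
$Z{\left(U \right)} = -3 + 35 \sqrt{U}$
$L = \frac{1309566}{3949345} \approx 0.33159$
$Z{\left(E \right)} - L = \left(-3 + 35 \sqrt{12592}\right) - \frac{1309566}{3949345} = \left(-3 + 35 \cdot 4 \sqrt{787}\right) - \frac{1309566}{3949345} = \left(-3 + 140 \sqrt{787}\right) - \frac{1309566}{3949345} = - \frac{13157601}{3949345} + 140 \sqrt{787}$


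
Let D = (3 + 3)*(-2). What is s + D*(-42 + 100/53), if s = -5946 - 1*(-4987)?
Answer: -25315/53 ≈ -477.64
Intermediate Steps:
D = -12 (D = 6*(-2) = -12)
s = -959 (s = -5946 + 4987 = -959)
s + D*(-42 + 100/53) = -959 - 12*(-42 + 100/53) = -959 - 12*(-2126/53) = -959 + 25512/53 = -25315/53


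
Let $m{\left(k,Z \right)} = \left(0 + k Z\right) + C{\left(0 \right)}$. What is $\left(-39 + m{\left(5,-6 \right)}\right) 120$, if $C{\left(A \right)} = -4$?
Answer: $-8760$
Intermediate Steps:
$m{\left(k,Z \right)} = -4 + Z k$ ($m{\left(k,Z \right)} = \left(0 + k Z\right) - 4 = \left(0 + Z k\right) - 4 = Z k - 4 = -4 + Z k$)
$\left(-39 + m{\left(5,-6 \right)}\right) 120 = \left(-39 - 34\right) 120 = \left(-73\right) 120 = -8760$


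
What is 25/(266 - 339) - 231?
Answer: -16888/73 ≈ -231.34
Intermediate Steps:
25/(266 - 339) - 231 = 25/(-73) - 231 = 25*(-1/73) - 231 = -25/73 - 231 = -16888/73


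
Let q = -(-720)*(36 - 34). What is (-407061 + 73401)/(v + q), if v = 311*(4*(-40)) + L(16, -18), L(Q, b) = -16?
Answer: 27805/4028 ≈ 6.9029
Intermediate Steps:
v = -49776 (v = 311*(4*(-40)) - 16 = 311*(-160) - 16 = -49760 - 16 = -49776)
q = 1440 (q = -(-720)*2 = -36*(-40) = 1440)
(-407061 + 73401)/(v + q) = (-407061 + 73401)/(-49776 + 1440) = -333660/(-48336) = -333660*(-1/48336) = 27805/4028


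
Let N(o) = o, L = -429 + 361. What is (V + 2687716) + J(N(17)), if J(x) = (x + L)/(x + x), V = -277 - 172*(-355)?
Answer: 5496995/2 ≈ 2.7485e+6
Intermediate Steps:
L = -68
V = 60783 (V = -277 + 61060 = 60783)
J(x) = (-68 + x)/(2*x) (J(x) = (x - 68)/(x + x) = (-68 + x)/((2*x)) = (-68 + x)*(1/(2*x)) = (-68 + x)/(2*x))
(V + 2687716) + J(N(17)) = (60783 + 2687716) + (1/2)*(-68 + 17)/17 = 2748499 + (1/2)*(1/17)*(-51) = 2748499 - 3/2 = 5496995/2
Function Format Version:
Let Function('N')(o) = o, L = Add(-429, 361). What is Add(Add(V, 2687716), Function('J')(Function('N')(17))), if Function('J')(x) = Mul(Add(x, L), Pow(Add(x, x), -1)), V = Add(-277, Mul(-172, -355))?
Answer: Rational(5496995, 2) ≈ 2.7485e+6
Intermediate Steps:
L = -68
V = 60783 (V = Add(-277, 61060) = 60783)
Function('J')(x) = Mul(Rational(1, 2), Pow(x, -1), Add(-68, x)) (Function('J')(x) = Mul(Add(x, -68), Pow(Add(x, x), -1)) = Mul(Add(-68, x), Pow(Mul(2, x), -1)) = Mul(Add(-68, x), Mul(Rational(1, 2), Pow(x, -1))) = Mul(Rational(1, 2), Pow(x, -1), Add(-68, x)))
Add(Add(V, 2687716), Function('J')(Function('N')(17))) = Add(Add(60783, 2687716), Mul(Rational(1, 2), Pow(17, -1), Add(-68, 17))) = Add(2748499, Mul(Rational(1, 2), Rational(1, 17), -51)) = Add(2748499, Rational(-3, 2)) = Rational(5496995, 2)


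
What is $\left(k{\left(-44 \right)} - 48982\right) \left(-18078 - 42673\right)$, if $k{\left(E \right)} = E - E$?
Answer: $2975705482$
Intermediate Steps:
$k{\left(E \right)} = 0$
$\left(k{\left(-44 \right)} - 48982\right) \left(-18078 - 42673\right) = \left(0 - 48982\right) \left(-18078 - 42673\right) = \left(-48982\right) \left(-60751\right) = 2975705482$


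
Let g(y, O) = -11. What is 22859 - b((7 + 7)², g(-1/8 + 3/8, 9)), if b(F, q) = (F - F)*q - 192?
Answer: 23051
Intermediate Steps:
b(F, q) = -192 (b(F, q) = 0*q - 192 = 0 - 192 = -192)
22859 - b((7 + 7)², g(-1/8 + 3/8, 9)) = 22859 - 1*(-192) = 22859 + 192 = 23051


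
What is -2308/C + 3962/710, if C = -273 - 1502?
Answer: 12213/1775 ≈ 6.8806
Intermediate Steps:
C = -1775
-2308/C + 3962/710 = -2308/(-1775) + 3962/710 = -2308*(-1/1775) + 3962*(1/710) = 2308/1775 + 1981/355 = 12213/1775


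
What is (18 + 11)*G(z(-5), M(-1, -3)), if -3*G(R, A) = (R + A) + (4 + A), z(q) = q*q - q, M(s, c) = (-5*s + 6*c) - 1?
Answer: -58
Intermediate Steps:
M(s, c) = -1 - 5*s + 6*c
z(q) = q² - q
G(R, A) = -4/3 - 2*A/3 - R/3 (G(R, A) = -((R + A) + (4 + A))/3 = -((A + R) + (4 + A))/3 = -(4 + R + 2*A)/3 = -4/3 - 2*A/3 - R/3)
(18 + 11)*G(z(-5), M(-1, -3)) = (18 + 11)*(-4/3 - 2*(-1 - 5*(-1) + 6*(-3))/3 - (-5)*(-1 - 5)/3) = 29*(-4/3 - 2*(-1 + 5 - 18)/3 - (-5)*(-6)/3) = 29*(-4/3 - ⅔*(-14) - ⅓*30) = 29*(-4/3 + 28/3 - 10) = 29*(-2) = -58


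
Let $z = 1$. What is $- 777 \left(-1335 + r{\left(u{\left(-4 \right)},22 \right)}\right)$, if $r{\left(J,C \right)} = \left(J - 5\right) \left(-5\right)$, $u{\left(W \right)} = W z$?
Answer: $1002330$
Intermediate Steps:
$u{\left(W \right)} = W$ ($u{\left(W \right)} = W 1 = W$)
$r{\left(J,C \right)} = 25 - 5 J$ ($r{\left(J,C \right)} = \left(-5 + J\right) \left(-5\right) = 25 - 5 J$)
$- 777 \left(-1335 + r{\left(u{\left(-4 \right)},22 \right)}\right) = - 777 \left(-1335 + \left(25 - -20\right)\right) = - 777 \left(-1335 + \left(25 + 20\right)\right) = - 777 \left(-1335 + 45\right) = \left(-777\right) \left(-1290\right) = 1002330$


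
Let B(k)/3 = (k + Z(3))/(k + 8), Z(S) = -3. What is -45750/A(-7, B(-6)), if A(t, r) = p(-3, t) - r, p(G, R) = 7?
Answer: -91500/41 ≈ -2231.7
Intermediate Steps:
B(k) = 3*(-3 + k)/(8 + k) (B(k) = 3*((k - 3)/(k + 8)) = 3*((-3 + k)/(8 + k)) = 3*(-3 + k)/(8 + k))
A(t, r) = 7 - r
-45750/A(-7, B(-6)) = -45750/(7 - 3*(-3 - 6)/(8 - 6)) = -45750/(7 - 3*(-9)/2) = -45750/(7 - 1*(-27/2)) = -45750/(7 + 27/2) = -45750/41/2 = -45750*2/41 = -91500/41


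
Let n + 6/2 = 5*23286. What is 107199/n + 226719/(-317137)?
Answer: 2533518750/12307769833 ≈ 0.20585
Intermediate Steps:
n = 116427 (n = -3 + 5*23286 = -3 + 116430 = 116427)
107199/n + 226719/(-317137) = 107199/116427 + 226719/(-317137) = 107199*(1/116427) + 226719*(-1/317137) = 35733/38809 - 226719/317137 = 2533518750/12307769833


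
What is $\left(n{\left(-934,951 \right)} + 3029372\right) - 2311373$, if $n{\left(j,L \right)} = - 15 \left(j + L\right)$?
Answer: $717744$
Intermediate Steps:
$n{\left(j,L \right)} = - 15 L - 15 j$ ($n{\left(j,L \right)} = - 15 \left(L + j\right) = - 15 L - 15 j$)
$\left(n{\left(-934,951 \right)} + 3029372\right) - 2311373 = \left(\left(\left(-15\right) 951 - -14010\right) + 3029372\right) - 2311373 = \left(\left(-14265 + 14010\right) + 3029372\right) - 2311373 = \left(-255 + 3029372\right) - 2311373 = 3029117 - 2311373 = 717744$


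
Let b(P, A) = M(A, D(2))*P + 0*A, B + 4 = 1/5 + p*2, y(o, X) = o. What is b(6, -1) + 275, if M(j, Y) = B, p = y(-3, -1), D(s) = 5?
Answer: 1081/5 ≈ 216.20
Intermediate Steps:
p = -3
B = -49/5 (B = -4 + (1/5 - 3*2) = -4 + (1*(⅕) - 6) = -4 + (⅕ - 6) = -4 - 29/5 = -49/5 ≈ -9.8000)
M(j, Y) = -49/5
b(P, A) = -49*P/5 (b(P, A) = -49*P/5 + 0*A = -49*P/5 + 0 = -49*P/5)
b(6, -1) + 275 = -49/5*6 + 275 = -294/5 + 275 = 1081/5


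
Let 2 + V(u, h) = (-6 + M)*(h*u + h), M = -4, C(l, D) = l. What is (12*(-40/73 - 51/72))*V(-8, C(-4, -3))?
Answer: 310341/73 ≈ 4251.3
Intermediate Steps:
V(u, h) = -2 - 10*h - 10*h*u (V(u, h) = -2 + (-6 - 4)*(h*u + h) = -2 - 10*(h + h*u) = -2 + (-10*h - 10*h*u) = -2 - 10*h - 10*h*u)
(12*(-40/73 - 51/72))*V(-8, C(-4, -3)) = (12*(-40/73 - 51/72))*(-2 - 10*(-4) - 10*(-4)*(-8)) = (12*(-40*1/73 - 51*1/72))*(-2 + 40 - 320) = (12*(-40/73 - 17/24))*(-282) = (12*(-2201/1752))*(-282) = -2201/146*(-282) = 310341/73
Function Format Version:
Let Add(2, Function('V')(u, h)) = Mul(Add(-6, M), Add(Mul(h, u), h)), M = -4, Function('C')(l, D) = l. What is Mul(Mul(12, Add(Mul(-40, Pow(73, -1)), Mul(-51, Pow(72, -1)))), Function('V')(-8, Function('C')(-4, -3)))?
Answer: Rational(310341, 73) ≈ 4251.3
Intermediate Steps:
Function('V')(u, h) = Add(-2, Mul(-10, h), Mul(-10, h, u)) (Function('V')(u, h) = Add(-2, Mul(Add(-6, -4), Add(Mul(h, u), h))) = Add(-2, Mul(-10, Add(h, Mul(h, u)))) = Add(-2, Add(Mul(-10, h), Mul(-10, h, u))) = Add(-2, Mul(-10, h), Mul(-10, h, u)))
Mul(Mul(12, Add(Mul(-40, Pow(73, -1)), Mul(-51, Pow(72, -1)))), Function('V')(-8, Function('C')(-4, -3))) = Mul(Mul(12, Add(Mul(-40, Pow(73, -1)), Mul(-51, Pow(72, -1)))), Add(-2, Mul(-10, -4), Mul(-10, -4, -8))) = Mul(Mul(12, Add(Mul(-40, Rational(1, 73)), Mul(-51, Rational(1, 72)))), Add(-2, 40, -320)) = Mul(Mul(12, Add(Rational(-40, 73), Rational(-17, 24))), -282) = Mul(Mul(12, Rational(-2201, 1752)), -282) = Mul(Rational(-2201, 146), -282) = Rational(310341, 73)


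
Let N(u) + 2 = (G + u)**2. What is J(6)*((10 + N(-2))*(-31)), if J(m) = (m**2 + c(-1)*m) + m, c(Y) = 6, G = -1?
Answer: -41106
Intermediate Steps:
N(u) = -2 + (-1 + u)**2
J(m) = m**2 + 7*m (J(m) = (m**2 + 6*m) + m = m**2 + 7*m)
J(6)*((10 + N(-2))*(-31)) = (6*(7 + 6))*((10 + (-2 + (-1 - 2)**2))*(-31)) = (6*13)*((10 + (-2 + (-3)**2))*(-31)) = 78*((10 + (-2 + 9))*(-31)) = 78*((10 + 7)*(-31)) = 78*(17*(-31)) = 78*(-527) = -41106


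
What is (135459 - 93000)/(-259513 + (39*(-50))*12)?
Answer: -42459/282913 ≈ -0.15008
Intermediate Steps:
(135459 - 93000)/(-259513 + (39*(-50))*12) = 42459/(-259513 - 1950*12) = 42459/(-259513 - 23400) = 42459/(-282913) = 42459*(-1/282913) = -42459/282913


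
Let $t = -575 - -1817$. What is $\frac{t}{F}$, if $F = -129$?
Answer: $- \frac{414}{43} \approx -9.6279$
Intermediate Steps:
$t = 1242$ ($t = -575 + 1817 = 1242$)
$\frac{t}{F} = \frac{1242}{-129} = 1242 \left(- \frac{1}{129}\right) = - \frac{414}{43}$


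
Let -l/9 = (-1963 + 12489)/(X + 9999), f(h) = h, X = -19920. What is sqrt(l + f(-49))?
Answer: I*sqrt(431447755)/3307 ≈ 6.281*I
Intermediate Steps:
l = 31578/3307 (l = -9*(-1963 + 12489)/(-19920 + 9999) = -94734/(-9921) = -94734*(-1)/9921 = -9*(-10526/9921) = 31578/3307 ≈ 9.5488)
sqrt(l + f(-49)) = sqrt(31578/3307 - 49) = sqrt(-130465/3307) = I*sqrt(431447755)/3307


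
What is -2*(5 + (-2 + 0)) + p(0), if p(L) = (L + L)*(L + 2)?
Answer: -6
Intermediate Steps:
p(L) = 2*L*(2 + L) (p(L) = (2*L)*(2 + L) = 2*L*(2 + L))
-2*(5 + (-2 + 0)) + p(0) = -2*(5 + (-2 + 0)) + 2*0*(2 + 0) = -2*(5 - 2) + 2*0*2 = -2*3 + 0 = -6 + 0 = -6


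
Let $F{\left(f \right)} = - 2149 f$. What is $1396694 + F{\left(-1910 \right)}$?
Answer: $5501284$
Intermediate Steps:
$1396694 + F{\left(-1910 \right)} = 1396694 - -4104590 = 1396694 + 4104590 = 5501284$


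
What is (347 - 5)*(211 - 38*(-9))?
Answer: 189126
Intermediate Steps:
(347 - 5)*(211 - 38*(-9)) = 342*(211 + 342) = 342*553 = 189126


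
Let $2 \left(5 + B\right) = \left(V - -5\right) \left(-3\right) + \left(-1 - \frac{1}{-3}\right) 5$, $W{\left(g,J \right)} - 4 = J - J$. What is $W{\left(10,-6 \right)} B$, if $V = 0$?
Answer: $- \frac{170}{3} \approx -56.667$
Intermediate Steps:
$W{\left(g,J \right)} = 4$ ($W{\left(g,J \right)} = 4 + \left(J - J\right) = 4 + 0 = 4$)
$B = - \frac{85}{6}$ ($B = -5 + \frac{\left(0 - -5\right) \left(-3\right) + \left(-1 - \frac{1}{-3}\right) 5}{2} = -5 + \frac{\left(0 + 5\right) \left(-3\right) + \left(-1 - - \frac{1}{3}\right) 5}{2} = -5 + \frac{5 \left(-3\right) + \left(-1 + \frac{1}{3}\right) 5}{2} = -5 + \frac{-15 - \frac{10}{3}}{2} = -5 + \frac{1}{2} \left(- \frac{55}{3}\right) = -5 - \frac{55}{6} = - \frac{85}{6} \approx -14.167$)
$W{\left(10,-6 \right)} B = 4 \left(- \frac{85}{6}\right) = - \frac{170}{3}$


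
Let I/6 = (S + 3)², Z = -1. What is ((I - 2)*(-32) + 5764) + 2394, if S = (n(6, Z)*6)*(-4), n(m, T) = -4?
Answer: -1873570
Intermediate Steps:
S = 96 (S = -4*6*(-4) = -24*(-4) = 96)
I = 58806 (I = 6*(96 + 3)² = 6*99² = 6*9801 = 58806)
((I - 2)*(-32) + 5764) + 2394 = ((58806 - 2)*(-32) + 5764) + 2394 = (58804*(-32) + 5764) + 2394 = (-1881728 + 5764) + 2394 = -1875964 + 2394 = -1873570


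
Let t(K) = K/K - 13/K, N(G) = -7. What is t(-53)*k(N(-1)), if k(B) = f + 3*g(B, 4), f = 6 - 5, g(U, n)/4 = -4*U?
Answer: 22242/53 ≈ 419.66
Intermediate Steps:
g(U, n) = -16*U (g(U, n) = 4*(-4*U) = -16*U)
f = 1
t(K) = 1 - 13/K
k(B) = 1 - 48*B (k(B) = 1 + 3*(-16*B) = 1 - 48*B)
t(-53)*k(N(-1)) = ((-13 - 53)/(-53))*(1 - 48*(-7)) = (-1/53*(-66))*(1 + 336) = (66/53)*337 = 22242/53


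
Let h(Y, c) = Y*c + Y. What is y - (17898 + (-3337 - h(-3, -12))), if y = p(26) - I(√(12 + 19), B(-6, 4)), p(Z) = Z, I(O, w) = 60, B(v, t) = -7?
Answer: -14562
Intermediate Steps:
h(Y, c) = Y + Y*c
y = -34 (y = 26 - 1*60 = 26 - 60 = -34)
y - (17898 + (-3337 - h(-3, -12))) = -34 - (17898 + (-3337 - (-3)*(1 - 12))) = -34 - (17898 + (-3337 - (-3)*(-11))) = -34 - (17898 + (-3337 - 1*33)) = -34 - (17898 + (-3337 - 33)) = -34 - (17898 - 3370) = -34 - 1*14528 = -34 - 14528 = -14562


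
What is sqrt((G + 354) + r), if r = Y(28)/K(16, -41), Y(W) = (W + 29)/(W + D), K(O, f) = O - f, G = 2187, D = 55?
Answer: 2*sqrt(4376258)/83 ≈ 50.408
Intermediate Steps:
Y(W) = (29 + W)/(55 + W) (Y(W) = (W + 29)/(W + 55) = (29 + W)/(55 + W))
r = 1/83 (r = ((29 + 28)/(55 + 28))/(16 - 1*(-41)) = (57/83)/(16 + 41) = ((1/83)*57)/57 = (57/83)*(1/57) = 1/83 ≈ 0.012048)
sqrt((G + 354) + r) = sqrt((2187 + 354) + 1/83) = sqrt(2541 + 1/83) = sqrt(210904/83) = 2*sqrt(4376258)/83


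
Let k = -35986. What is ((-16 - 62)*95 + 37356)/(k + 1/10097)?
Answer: -302364762/363350641 ≈ -0.83216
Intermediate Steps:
((-16 - 62)*95 + 37356)/(k + 1/10097) = ((-16 - 62)*95 + 37356)/(-35986 + 1/10097) = (-78*95 + 37356)/(-35986 + 1/10097) = (-7410 + 37356)/(-363350641/10097) = 29946*(-10097/363350641) = -302364762/363350641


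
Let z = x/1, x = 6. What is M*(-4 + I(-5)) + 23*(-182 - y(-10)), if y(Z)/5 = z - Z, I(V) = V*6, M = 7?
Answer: -6264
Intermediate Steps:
I(V) = 6*V
z = 6 (z = 6/1 = 6*1 = 6)
y(Z) = 30 - 5*Z (y(Z) = 5*(6 - Z) = 30 - 5*Z)
M*(-4 + I(-5)) + 23*(-182 - y(-10)) = 7*(-4 + 6*(-5)) + 23*(-182 - (30 - 5*(-10))) = 7*(-4 - 30) + 23*(-182 - (30 + 50)) = 7*(-34) + 23*(-182 - 1*80) = -238 + 23*(-182 - 80) = -238 + 23*(-262) = -238 - 6026 = -6264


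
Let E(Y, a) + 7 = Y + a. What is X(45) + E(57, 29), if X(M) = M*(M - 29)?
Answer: 799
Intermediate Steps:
X(M) = M*(-29 + M)
E(Y, a) = -7 + Y + a (E(Y, a) = -7 + (Y + a) = -7 + Y + a)
X(45) + E(57, 29) = 45*(-29 + 45) + (-7 + 57 + 29) = 45*16 + 79 = 720 + 79 = 799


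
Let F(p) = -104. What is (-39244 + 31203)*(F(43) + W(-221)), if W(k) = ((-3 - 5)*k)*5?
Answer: -70246176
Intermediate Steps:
W(k) = -40*k (W(k) = -8*k*5 = -40*k)
(-39244 + 31203)*(F(43) + W(-221)) = (-39244 + 31203)*(-104 - 40*(-221)) = -8041*(-104 + 8840) = -8041*8736 = -70246176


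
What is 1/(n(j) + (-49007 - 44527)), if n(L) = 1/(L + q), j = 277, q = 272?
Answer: -549/51350165 ≈ -1.0691e-5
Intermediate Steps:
n(L) = 1/(272 + L) (n(L) = 1/(L + 272) = 1/(272 + L))
1/(n(j) + (-49007 - 44527)) = 1/(1/(272 + 277) + (-49007 - 44527)) = 1/(1/549 - 93534) = 1/(-51350165/549) = -549/51350165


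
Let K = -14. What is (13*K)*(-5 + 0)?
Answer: 910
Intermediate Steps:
(13*K)*(-5 + 0) = (13*(-14))*(-5 + 0) = -182*(-5) = 910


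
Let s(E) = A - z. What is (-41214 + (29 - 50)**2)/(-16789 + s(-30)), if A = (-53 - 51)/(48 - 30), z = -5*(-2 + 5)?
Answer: 366957/151018 ≈ 2.4299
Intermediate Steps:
z = -15 (z = -5*3 = -15)
A = -52/9 (A = -104/18 = -104*1/18 = -52/9 ≈ -5.7778)
s(E) = 83/9 (s(E) = -52/9 - 1*(-15) = -52/9 + 15 = 83/9)
(-41214 + (29 - 50)**2)/(-16789 + s(-30)) = (-41214 + (29 - 50)**2)/(-16789 + 83/9) = (-41214 + (-21)**2)/(-151018/9) = (-41214 + 441)*(-9/151018) = -40773*(-9/151018) = 366957/151018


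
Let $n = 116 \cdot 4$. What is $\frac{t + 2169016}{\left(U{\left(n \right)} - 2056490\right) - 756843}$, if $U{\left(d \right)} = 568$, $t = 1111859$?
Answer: $- \frac{656175}{562553} \approx -1.1664$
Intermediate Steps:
$n = 464$
$\frac{t + 2169016}{\left(U{\left(n \right)} - 2056490\right) - 756843} = \frac{1111859 + 2169016}{\left(568 - 2056490\right) - 756843} = \frac{3280875}{\left(568 - 2056490\right) - 756843} = \frac{3280875}{-2055922 - 756843} = \frac{3280875}{-2812765} = 3280875 \left(- \frac{1}{2812765}\right) = - \frac{656175}{562553}$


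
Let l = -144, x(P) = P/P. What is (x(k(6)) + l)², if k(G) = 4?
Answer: 20449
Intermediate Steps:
x(P) = 1
(x(k(6)) + l)² = (1 - 144)² = (-143)² = 20449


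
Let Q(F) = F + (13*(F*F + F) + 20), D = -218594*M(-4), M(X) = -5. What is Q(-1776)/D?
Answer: 20489722/546485 ≈ 37.494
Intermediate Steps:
D = 1092970 (D = -218594*(-5) = 1092970)
Q(F) = 20 + 13*F**2 + 14*F (Q(F) = F + (13*(F**2 + F) + 20) = F + (13*(F + F**2) + 20) = F + ((13*F + 13*F**2) + 20) = F + (20 + 13*F + 13*F**2) = 20 + 13*F**2 + 14*F)
Q(-1776)/D = (20 + 13*(-1776)**2 + 14*(-1776))/1092970 = (20 + 13*3154176 - 24864)*(1/1092970) = (20 + 41004288 - 24864)*(1/1092970) = 40979444*(1/1092970) = 20489722/546485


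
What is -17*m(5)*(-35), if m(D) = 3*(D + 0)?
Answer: 8925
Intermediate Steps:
m(D) = 3*D
-17*m(5)*(-35) = -51*5*(-35) = -17*15*(-35) = -255*(-35) = 8925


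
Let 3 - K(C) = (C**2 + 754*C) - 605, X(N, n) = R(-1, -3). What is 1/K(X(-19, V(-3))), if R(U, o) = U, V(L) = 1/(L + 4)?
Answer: 1/1361 ≈ 0.00073475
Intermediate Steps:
V(L) = 1/(4 + L)
X(N, n) = -1
K(C) = 608 - C**2 - 754*C (K(C) = 3 - ((C**2 + 754*C) - 605) = 3 - (-605 + C**2 + 754*C) = 3 + (605 - C**2 - 754*C) = 608 - C**2 - 754*C)
1/K(X(-19, V(-3))) = 1/(608 - 1*(-1)**2 - 754*(-1)) = 1/(608 - 1*1 + 754) = 1/(608 - 1 + 754) = 1/1361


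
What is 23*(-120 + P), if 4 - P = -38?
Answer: -1794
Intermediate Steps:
P = 42 (P = 4 - 1*(-38) = 4 + 38 = 42)
23*(-120 + P) = 23*(-120 + 42) = 23*(-78) = -1794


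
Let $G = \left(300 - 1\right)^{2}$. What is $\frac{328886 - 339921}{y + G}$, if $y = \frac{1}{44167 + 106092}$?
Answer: $- \frac{331621613}{2686660972} \approx -0.12343$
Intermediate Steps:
$y = \frac{1}{150259} \approx 6.6552 \cdot 10^{-6}$
$G = 89401$ ($G = 299^{2} = 89401$)
$\frac{328886 - 339921}{y + G} = \frac{328886 - 339921}{\frac{1}{150259} + 89401} = - \frac{11035}{\frac{13433304860}{150259}} = \left(-11035\right) \frac{150259}{13433304860} = - \frac{331621613}{2686660972}$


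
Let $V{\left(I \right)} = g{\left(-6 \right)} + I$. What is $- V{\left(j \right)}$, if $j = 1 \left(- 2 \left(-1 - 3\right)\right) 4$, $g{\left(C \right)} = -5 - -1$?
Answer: $-28$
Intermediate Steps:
$g{\left(C \right)} = -4$ ($g{\left(C \right)} = -5 + 1 = -4$)
$j = 32$ ($j = 1 \left(\left(-2\right) \left(-4\right)\right) 4 = 1 \cdot 8 \cdot 4 = 8 \cdot 4 = 32$)
$V{\left(I \right)} = -4 + I$
$- V{\left(j \right)} = - (-4 + 32) = \left(-1\right) 28 = -28$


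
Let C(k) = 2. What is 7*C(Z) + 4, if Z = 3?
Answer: 18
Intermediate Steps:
7*C(Z) + 4 = 7*2 + 4 = 14 + 4 = 18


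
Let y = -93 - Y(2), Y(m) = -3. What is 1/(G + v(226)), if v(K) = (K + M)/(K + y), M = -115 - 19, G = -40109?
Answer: -34/1363683 ≈ -2.4932e-5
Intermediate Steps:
M = -134
y = -90 (y = -93 - 1*(-3) = -93 + 3 = -90)
v(K) = (-134 + K)/(-90 + K) (v(K) = (K - 134)/(K - 90) = (-134 + K)/(-90 + K))
1/(G + v(226)) = 1/(-40109 + (-134 + 226)/(-90 + 226)) = 1/(-40109 + 92/136) = 1/(-40109 + (1/136)*92) = 1/(-40109 + 23/34) = 1/(-1363683/34) = -34/1363683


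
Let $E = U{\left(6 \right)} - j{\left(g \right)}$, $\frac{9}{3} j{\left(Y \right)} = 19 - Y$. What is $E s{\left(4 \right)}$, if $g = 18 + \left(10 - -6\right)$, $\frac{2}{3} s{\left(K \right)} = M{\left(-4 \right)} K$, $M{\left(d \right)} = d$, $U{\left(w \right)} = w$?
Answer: $-264$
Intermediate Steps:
$s{\left(K \right)} = - 6 K$ ($s{\left(K \right)} = \frac{3 \left(- 4 K\right)}{2} = - 6 K$)
$g = 34$ ($g = 18 + \left(10 + 6\right) = 18 + 16 = 34$)
$j{\left(Y \right)} = \frac{19}{3} - \frac{Y}{3}$ ($j{\left(Y \right)} = \frac{19 - Y}{3} = \frac{19}{3} - \frac{Y}{3}$)
$E = 11$ ($E = 6 - \left(\frac{19}{3} - \frac{34}{3}\right) = 6 - -5 = 6 + 5 = 11$)
$E s{\left(4 \right)} = 11 \left(\left(-6\right) 4\right) = 11 \left(-24\right) = -264$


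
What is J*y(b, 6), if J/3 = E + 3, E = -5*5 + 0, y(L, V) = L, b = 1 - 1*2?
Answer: 66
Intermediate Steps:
b = -1 (b = 1 - 2 = -1)
E = -25 (E = -25 + 0 = -25)
J = -66 (J = 3*(-25 + 3) = 3*(-22) = -66)
J*y(b, 6) = -66*(-1) = 66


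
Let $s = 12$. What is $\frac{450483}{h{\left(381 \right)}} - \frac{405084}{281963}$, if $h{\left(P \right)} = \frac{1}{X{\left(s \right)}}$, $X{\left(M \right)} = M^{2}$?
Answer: $\frac{18290813085492}{281963} \approx 6.487 \cdot 10^{7}$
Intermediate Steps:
$h{\left(P \right)} = \frac{1}{144}$ ($h{\left(P \right)} = \frac{1}{12^{2}} = \frac{1}{144}$)
$\frac{450483}{h{\left(381 \right)}} - \frac{405084}{281963} = 450483 \frac{1}{\frac{1}{144}} - \frac{405084}{281963} = 450483 \cdot 144 - \frac{405084}{281963} = 64869552 - \frac{405084}{281963} = \frac{18290813085492}{281963}$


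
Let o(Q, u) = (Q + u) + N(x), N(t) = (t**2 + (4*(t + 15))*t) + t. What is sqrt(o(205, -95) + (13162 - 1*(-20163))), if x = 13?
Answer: 9*sqrt(433) ≈ 187.28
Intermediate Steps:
N(t) = t + t**2 + t*(60 + 4*t) (N(t) = (t**2 + (4*(15 + t))*t) + t = (t**2 + (60 + 4*t)*t) + t = (t**2 + t*(60 + 4*t)) + t = t + t**2 + t*(60 + 4*t))
o(Q, u) = 1638 + Q + u (o(Q, u) = (Q + u) + 13*(61 + 5*13) = (Q + u) + 13*(61 + 65) = (Q + u) + 13*126 = (Q + u) + 1638 = 1638 + Q + u)
sqrt(o(205, -95) + (13162 - 1*(-20163))) = sqrt((1638 + 205 - 95) + (13162 - 1*(-20163))) = sqrt(1748 + (13162 + 20163)) = sqrt(1748 + 33325) = sqrt(35073) = 9*sqrt(433)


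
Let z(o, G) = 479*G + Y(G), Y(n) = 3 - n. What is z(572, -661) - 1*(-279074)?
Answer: -36881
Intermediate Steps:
z(o, G) = 3 + 478*G (z(o, G) = 479*G + (3 - G) = 3 + 478*G)
z(572, -661) - 1*(-279074) = (3 + 478*(-661)) - 1*(-279074) = (3 - 315958) + 279074 = -315955 + 279074 = -36881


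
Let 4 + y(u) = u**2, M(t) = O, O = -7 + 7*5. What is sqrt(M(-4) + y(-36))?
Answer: 2*sqrt(330) ≈ 36.332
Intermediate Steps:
O = 28 (O = -7 + 35 = 28)
M(t) = 28
y(u) = -4 + u**2
sqrt(M(-4) + y(-36)) = sqrt(28 + (-4 + (-36)**2)) = sqrt(28 + (-4 + 1296)) = sqrt(28 + 1292) = sqrt(1320) = 2*sqrt(330)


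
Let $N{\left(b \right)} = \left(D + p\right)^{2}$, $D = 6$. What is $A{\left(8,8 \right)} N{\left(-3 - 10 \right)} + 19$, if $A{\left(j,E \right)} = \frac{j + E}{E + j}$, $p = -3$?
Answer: $28$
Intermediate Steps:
$A{\left(j,E \right)} = 1$ ($A{\left(j,E \right)} = \frac{E + j}{E + j} = 1$)
$N{\left(b \right)} = 9$ ($N{\left(b \right)} = \left(6 - 3\right)^{2} = 3^{2} = 9$)
$A{\left(8,8 \right)} N{\left(-3 - 10 \right)} + 19 = 1 \cdot 9 + 19 = 9 + 19 = 28$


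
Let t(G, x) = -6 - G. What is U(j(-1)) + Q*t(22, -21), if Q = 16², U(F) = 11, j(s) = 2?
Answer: -7157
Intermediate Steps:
Q = 256
U(j(-1)) + Q*t(22, -21) = 11 + 256*(-6 - 1*22) = 11 + 256*(-6 - 22) = 11 + 256*(-28) = 11 - 7168 = -7157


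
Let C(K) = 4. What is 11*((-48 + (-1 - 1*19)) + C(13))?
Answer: -704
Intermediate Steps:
11*((-48 + (-1 - 1*19)) + C(13)) = 11*((-48 + (-1 - 1*19)) + 4) = 11*((-48 + (-1 - 19)) + 4) = 11*((-48 - 20) + 4) = 11*(-68 + 4) = 11*(-64) = -704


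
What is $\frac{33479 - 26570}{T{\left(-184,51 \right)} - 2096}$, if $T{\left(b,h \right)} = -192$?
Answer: $- \frac{6909}{2288} \approx -3.0197$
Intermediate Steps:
$\frac{33479 - 26570}{T{\left(-184,51 \right)} - 2096} = \frac{33479 - 26570}{-192 - 2096} = \frac{6909}{-2288} = 6909 \left(- \frac{1}{2288}\right) = - \frac{6909}{2288}$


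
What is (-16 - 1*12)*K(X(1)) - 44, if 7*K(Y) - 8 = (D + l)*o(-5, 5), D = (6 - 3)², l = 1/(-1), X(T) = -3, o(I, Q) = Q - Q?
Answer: -76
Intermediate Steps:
o(I, Q) = 0
l = -1
D = 9 (D = 3² = 9)
K(Y) = 8/7 (K(Y) = 8/7 + ((9 - 1)*0)/7 = 8/7 + (8*0)/7 = 8/7 + (⅐)*0 = 8/7 + 0 = 8/7)
(-16 - 1*12)*K(X(1)) - 44 = (-16 - 1*12)*(8/7) - 44 = (-16 - 12)*(8/7) - 44 = -28*8/7 - 44 = -32 - 44 = -76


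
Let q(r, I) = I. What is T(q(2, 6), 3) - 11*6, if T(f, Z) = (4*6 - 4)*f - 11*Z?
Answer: 21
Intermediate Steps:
T(f, Z) = -11*Z + 20*f (T(f, Z) = (24 - 4)*f - 11*Z = 20*f - 11*Z = -11*Z + 20*f)
T(q(2, 6), 3) - 11*6 = (-11*3 + 20*6) - 11*6 = (-33 + 120) - 66 = 87 - 66 = 21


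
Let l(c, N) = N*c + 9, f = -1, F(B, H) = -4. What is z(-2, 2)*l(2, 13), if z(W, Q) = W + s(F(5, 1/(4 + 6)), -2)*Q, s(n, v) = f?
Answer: -140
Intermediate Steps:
l(c, N) = 9 + N*c
s(n, v) = -1
z(W, Q) = W - Q
z(-2, 2)*l(2, 13) = (-2 - 1*2)*(9 + 13*2) = (-2 - 2)*(9 + 26) = -4*35 = -140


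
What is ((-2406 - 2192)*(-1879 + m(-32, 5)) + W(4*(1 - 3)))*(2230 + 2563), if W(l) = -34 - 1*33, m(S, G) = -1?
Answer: 41431521189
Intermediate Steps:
W(l) = -67 (W(l) = -34 - 33 = -67)
((-2406 - 2192)*(-1879 + m(-32, 5)) + W(4*(1 - 3)))*(2230 + 2563) = ((-2406 - 2192)*(-1879 - 1) - 67)*(2230 + 2563) = (-4598*(-1880) - 67)*4793 = (8644240 - 67)*4793 = 8644173*4793 = 41431521189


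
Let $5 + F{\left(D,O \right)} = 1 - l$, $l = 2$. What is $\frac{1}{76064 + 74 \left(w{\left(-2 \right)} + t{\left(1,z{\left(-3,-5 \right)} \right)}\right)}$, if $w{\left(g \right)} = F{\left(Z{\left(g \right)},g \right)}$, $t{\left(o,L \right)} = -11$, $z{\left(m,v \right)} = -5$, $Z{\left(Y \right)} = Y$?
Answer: $\frac{1}{74806} \approx 1.3368 \cdot 10^{-5}$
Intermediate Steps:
$F{\left(D,O \right)} = -6$ ($F{\left(D,O \right)} = -5 + \left(1 - 2\right) = -5 - 1 = -6$)
$w{\left(g \right)} = -6$
$\frac{1}{76064 + 74 \left(w{\left(-2 \right)} + t{\left(1,z{\left(-3,-5 \right)} \right)}\right)} = \frac{1}{76064 + 74 \left(-6 - 11\right)} = \frac{1}{76064 + 74 \left(-17\right)} = \frac{1}{76064 - 1258} = \frac{1}{74806}$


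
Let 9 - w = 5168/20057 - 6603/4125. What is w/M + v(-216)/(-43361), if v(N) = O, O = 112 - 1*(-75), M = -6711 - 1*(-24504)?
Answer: -79392777771773/21277330565646375 ≈ -0.0037313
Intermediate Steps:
M = 17793 (M = -6711 + 24504 = 17793)
w = 285244832/27578375 (w = 9 - (5168/20057 - 6603/4125) = 9 - (5168*(1/20057) - 6603*1/4125) = 9 - (5168/20057 - 2201/1375) = 9 - 1*(-37039457/27578375) = 9 + 37039457/27578375 = 285244832/27578375 ≈ 10.343)
O = 187 (O = 112 + 75 = 187)
v(N) = 187
w/M + v(-216)/(-43361) = (285244832/27578375)/17793 + 187/(-43361) = (285244832/27578375)*(1/17793) + 187*(-1/43361) = 285244832/490702026375 - 187/43361 = -79392777771773/21277330565646375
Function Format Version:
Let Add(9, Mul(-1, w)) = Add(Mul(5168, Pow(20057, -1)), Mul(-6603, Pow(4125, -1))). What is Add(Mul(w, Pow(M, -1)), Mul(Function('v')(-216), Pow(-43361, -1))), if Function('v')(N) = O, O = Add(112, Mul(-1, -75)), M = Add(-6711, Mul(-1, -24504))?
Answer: Rational(-79392777771773, 21277330565646375) ≈ -0.0037313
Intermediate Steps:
M = 17793 (M = Add(-6711, 24504) = 17793)
w = Rational(285244832, 27578375) (w = Add(9, Mul(-1, Add(Mul(5168, Pow(20057, -1)), Mul(-6603, Pow(4125, -1))))) = Add(9, Mul(-1, Add(Mul(5168, Rational(1, 20057)), Mul(-6603, Rational(1, 4125))))) = Add(9, Mul(-1, Add(Rational(5168, 20057), Rational(-2201, 1375)))) = Add(9, Mul(-1, Rational(-37039457, 27578375))) = Add(9, Rational(37039457, 27578375)) = Rational(285244832, 27578375) ≈ 10.343)
O = 187 (O = Add(112, 75) = 187)
Function('v')(N) = 187
Add(Mul(w, Pow(M, -1)), Mul(Function('v')(-216), Pow(-43361, -1))) = Add(Mul(Rational(285244832, 27578375), Pow(17793, -1)), Mul(187, Pow(-43361, -1))) = Add(Mul(Rational(285244832, 27578375), Rational(1, 17793)), Mul(187, Rational(-1, 43361))) = Add(Rational(285244832, 490702026375), Rational(-187, 43361)) = Rational(-79392777771773, 21277330565646375)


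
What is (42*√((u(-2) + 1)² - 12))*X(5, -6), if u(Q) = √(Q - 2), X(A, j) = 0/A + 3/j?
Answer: -21*√(-15 + 4*I) ≈ -10.751 - 82.04*I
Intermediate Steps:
X(A, j) = 3/j (X(A, j) = 0 + 3/j = 3/j)
u(Q) = √(-2 + Q)
(42*√((u(-2) + 1)² - 12))*X(5, -6) = (42*√((√(-2 - 2) + 1)² - 12))*(3/(-6)) = (42*√((√(-4) + 1)² - 12))*(3*(-⅙)) = (42*√((2*I + 1)² - 12))*(-½) = (42*√((1 + 2*I)² - 12))*(-½) = (42*√(-12 + (1 + 2*I)²))*(-½) = -21*√(-12 + (1 + 2*I)²)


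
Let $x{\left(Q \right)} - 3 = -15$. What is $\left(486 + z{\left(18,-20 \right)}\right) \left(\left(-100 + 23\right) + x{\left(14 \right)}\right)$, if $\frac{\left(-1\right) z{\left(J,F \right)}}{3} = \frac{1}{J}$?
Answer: $- \frac{259435}{6} \approx -43239.0$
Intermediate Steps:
$x{\left(Q \right)} = -12$ ($x{\left(Q \right)} = 3 - 15 = -12$)
$z{\left(J,F \right)} = - \frac{3}{J}$
$\left(486 + z{\left(18,-20 \right)}\right) \left(\left(-100 + 23\right) + x{\left(14 \right)}\right) = \left(486 - \frac{3}{18}\right) \left(\left(-100 + 23\right) - 12\right) = \left(486 - \frac{1}{6}\right) \left(-77 - 12\right) = \left(486 - \frac{1}{6}\right) \left(-89\right) = \frac{2915}{6} \left(-89\right) = - \frac{259435}{6}$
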